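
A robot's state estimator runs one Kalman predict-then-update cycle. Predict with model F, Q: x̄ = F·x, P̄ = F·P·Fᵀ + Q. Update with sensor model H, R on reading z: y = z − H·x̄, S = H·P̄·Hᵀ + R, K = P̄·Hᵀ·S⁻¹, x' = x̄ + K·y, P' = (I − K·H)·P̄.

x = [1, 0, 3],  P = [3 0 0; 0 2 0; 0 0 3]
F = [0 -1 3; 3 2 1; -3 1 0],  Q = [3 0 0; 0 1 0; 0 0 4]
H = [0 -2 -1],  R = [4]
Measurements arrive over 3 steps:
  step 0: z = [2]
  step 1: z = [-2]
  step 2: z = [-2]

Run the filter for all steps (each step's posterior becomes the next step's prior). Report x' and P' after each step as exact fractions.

step 0: x' = [821/101, 1/101, -160/101], P' = [3168/101 65/101 -98/101; 65/101 914/101 -1608/101; -98/101 -1608/101 3164/101]
step 1: x' = [-7691/16922, 95321/16922, -76453/8461], P' = [12615815/33844 1775199/33844 -1790333/16922; 1775199/33844 756343/33844 -695957/16922; -1790333/16922 -695957/16922 669011/8461]
step 2: x' = [-479227769/15751364, -86495469/15751364, 102303771/7875682], P' = [17094999409/31502728 2774627045/31502728 -2796313007/15751364; 2774627045/31502728 979116497/31502728 -919590747/15751364; -2796313007/15751364 -919590747/15751364 891533881/7875682]

step 0: x̄ = F·x = [9, 6, -3]
step 0: P̄ = F·P·Fᵀ + Q = [32 5 -2; 5 39 -23; -2 -23 33]
step 0: y = z − H·x̄ = [11]
step 0: S = H·P̄·Hᵀ + R = [101]
step 0: K = P̄·Hᵀ·S⁻¹ = [-8/101; -55/101; 13/101]
step 0: x' = x̄ + K·y = [821/101, 1/101, -160/101]
step 0: P' = (I − K·H)·P̄ = [3168/101 65/101 -98/101; 65/101 914/101 -1608/101; -98/101 -1608/101 3164/101]
step 1: x̄ = F·x = [-481/101, 2305/101, -2462/101]
step 1: P̄ = F·P·Fᵀ + Q = [39341/101 -1453/101 -4661/101; -1453/101 29193/101 -28193/101; -4661/101 -28193/101 29440/101]
step 1: y = z − H·x̄ = [1946/101]
step 1: S = H·P̄·Hᵀ + R = [33844/101]
step 1: K = P̄·Hᵀ·S⁻¹ = [7567/33844; -30193/33844; 13473/16922]
step 1: x' = x̄ + K·y = [-7691/16922, 95321/16922, -76453/8461]
step 1: P' = (I − K·H)·P̄ = [12615815/33844 1775199/33844 -1790333/16922; 1775199/33844 756343/33844 -695957/16922; -1790333/16922 -695957/16922 669011/8461]
step 2: x̄ = F·x = [-554039/16922, 14663/16922, 59197/8461]
step 2: P̄ = F·P·Fᵀ + Q = [33293755/33844 -37995715/33844 16309753/16922; -37995715/33844 113528331/33844 -54002581/16922; 16309753/16922 -54002581/16922 25945715/8461]
step 2: y = z − H·x̄ = [56938/8461]
step 2: S = H·P̄·Hᵀ + R = [31502728/8461]
step 2: K = P̄·Hᵀ·S⁻¹ = [10842981/31502728; -29762875/31502728; 14028433/15751364]
step 2: x' = x̄ + K·y = [-479227769/15751364, -86495469/15751364, 102303771/7875682]
step 2: P' = (I − K·H)·P̄ = [17094999409/31502728 2774627045/31502728 -2796313007/15751364; 2774627045/31502728 979116497/31502728 -919590747/15751364; -2796313007/15751364 -919590747/15751364 891533881/7875682]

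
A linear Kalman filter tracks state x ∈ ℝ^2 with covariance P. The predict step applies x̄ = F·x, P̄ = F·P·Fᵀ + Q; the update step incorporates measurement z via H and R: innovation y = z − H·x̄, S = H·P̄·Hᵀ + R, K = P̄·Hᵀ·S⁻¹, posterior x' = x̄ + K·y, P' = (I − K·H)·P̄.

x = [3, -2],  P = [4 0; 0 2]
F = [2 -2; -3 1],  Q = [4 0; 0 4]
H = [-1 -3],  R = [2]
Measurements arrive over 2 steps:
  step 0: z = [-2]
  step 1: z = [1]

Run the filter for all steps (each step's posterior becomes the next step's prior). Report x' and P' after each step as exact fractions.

step 0: x̄ = F·x = [10, -11]
step 0: P̄ = F·P·Fᵀ + Q = [28 -28; -28 42]
step 0: y = z − H·x̄ = [-25]
step 0: S = H·P̄·Hᵀ + R = [240]
step 0: K = P̄·Hᵀ·S⁻¹ = [7/30; -49/120]
step 0: x' = x̄ + K·y = [25/6, -19/24]
step 0: P' = (I − K·H)·P̄ = [224/15 -77/15; -77/15 119/60]
step 1: x̄ = F·x = [119/12, -319/24]
step 1: P̄ = F·P·Fᵀ + Q = [1691/15 -4039/30; -4039/30 10271/60]
step 1: y = z − H·x̄ = [-695/24]
step 1: S = H·P̄·Hᵀ + R = [10171/12]
step 1: K = P̄·Hᵀ·S⁻¹ = [3494/10171; -4547/10171]
step 1: x' = x̄ + K·y = [-318/10171, -3516/10171]
step 1: P' = (I − K·H)·P̄ = [646372/50855 -227104/50855; -227104/50855 90858/50855]

step 0: x' = [25/6, -19/24], P' = [224/15 -77/15; -77/15 119/60]
step 1: x' = [-318/10171, -3516/10171], P' = [646372/50855 -227104/50855; -227104/50855 90858/50855]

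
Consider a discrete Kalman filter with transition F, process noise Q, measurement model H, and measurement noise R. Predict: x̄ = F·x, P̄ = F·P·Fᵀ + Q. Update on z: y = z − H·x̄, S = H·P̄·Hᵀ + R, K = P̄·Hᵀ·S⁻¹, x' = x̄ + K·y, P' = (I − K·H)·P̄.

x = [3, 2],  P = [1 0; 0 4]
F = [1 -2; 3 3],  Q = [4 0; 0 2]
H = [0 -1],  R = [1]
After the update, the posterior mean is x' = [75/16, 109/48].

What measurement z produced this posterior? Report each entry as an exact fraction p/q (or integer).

z = [-2]

x̄ = F·x = [-1, 15]
P̄ = F·P·Fᵀ + Q = [21 -21; -21 47]
S = H·P̄·Hᵀ + R = [48]
K = P̄·Hᵀ·S⁻¹ = [7/16; -47/48]
x' − x̄ = [91/16, -611/48] = K·y
y = (KᵀK)⁻¹·Kᵀ·(x' − x̄) = [13]
z = y + H·x̄ = [13] + [-15] = [-2]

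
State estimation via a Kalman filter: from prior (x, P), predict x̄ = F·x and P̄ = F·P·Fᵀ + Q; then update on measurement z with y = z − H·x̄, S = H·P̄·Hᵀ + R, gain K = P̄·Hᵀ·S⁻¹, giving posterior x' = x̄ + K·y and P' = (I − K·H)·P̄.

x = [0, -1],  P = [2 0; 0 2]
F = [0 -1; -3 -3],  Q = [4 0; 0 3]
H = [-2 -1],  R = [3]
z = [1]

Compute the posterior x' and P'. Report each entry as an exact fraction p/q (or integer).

x' = [-1/5, -2/5]
P' = [12/5 -21/5; -21/5 101/10]

x̄ = F·x = [1, 3]
P̄ = F·P·Fᵀ + Q = [6 6; 6 39]
y = z − H·x̄ = [6]
S = H·P̄·Hᵀ + R = [90]
K = P̄·Hᵀ·S⁻¹ = [-1/5; -17/30]
x' = x̄ + K·y = [-1/5, -2/5]
P' = (I − K·H)·P̄ = [12/5 -21/5; -21/5 101/10]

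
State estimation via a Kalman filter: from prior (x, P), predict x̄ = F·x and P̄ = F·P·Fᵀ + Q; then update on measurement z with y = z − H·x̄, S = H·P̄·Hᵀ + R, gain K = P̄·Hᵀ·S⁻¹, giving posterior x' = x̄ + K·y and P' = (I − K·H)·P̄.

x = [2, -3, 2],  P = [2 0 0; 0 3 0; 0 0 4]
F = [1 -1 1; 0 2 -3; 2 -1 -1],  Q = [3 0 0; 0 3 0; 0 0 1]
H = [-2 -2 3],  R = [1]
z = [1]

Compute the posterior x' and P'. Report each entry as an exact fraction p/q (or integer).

x' = [511/145, -588/145, 1/29]
P' = [1299/145 -1602/145 -39/29; -1602/145 5091/145 462/29; -39/29 462/29 284/29]

x̄ = F·x = [7, -12, 5]
P̄ = F·P·Fᵀ + Q = [12 -18 3; -18 51 6; 3 6 16]
y = z − H·x̄ = [-24]
S = H·P̄·Hᵀ + R = [145]
K = P̄·Hᵀ·S⁻¹ = [21/145; -48/145; 6/29]
x' = x̄ + K·y = [511/145, -588/145, 1/29]
P' = (I − K·H)·P̄ = [1299/145 -1602/145 -39/29; -1602/145 5091/145 462/29; -39/29 462/29 284/29]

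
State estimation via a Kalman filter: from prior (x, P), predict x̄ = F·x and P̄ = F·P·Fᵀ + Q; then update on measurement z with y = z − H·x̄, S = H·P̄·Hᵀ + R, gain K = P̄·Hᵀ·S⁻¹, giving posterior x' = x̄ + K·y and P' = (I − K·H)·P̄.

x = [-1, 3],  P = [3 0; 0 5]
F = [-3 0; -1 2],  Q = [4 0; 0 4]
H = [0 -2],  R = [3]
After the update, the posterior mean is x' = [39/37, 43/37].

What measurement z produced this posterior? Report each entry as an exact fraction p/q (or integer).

x̄ = F·x = [3, 7]
P̄ = F·P·Fᵀ + Q = [31 9; 9 27]
S = H·P̄·Hᵀ + R = [111]
K = P̄·Hᵀ·S⁻¹ = [-6/37; -18/37]
x' − x̄ = [-72/37, -216/37] = K·y
y = (KᵀK)⁻¹·Kᵀ·(x' − x̄) = [12]
z = y + H·x̄ = [12] + [-14] = [-2]

z = [-2]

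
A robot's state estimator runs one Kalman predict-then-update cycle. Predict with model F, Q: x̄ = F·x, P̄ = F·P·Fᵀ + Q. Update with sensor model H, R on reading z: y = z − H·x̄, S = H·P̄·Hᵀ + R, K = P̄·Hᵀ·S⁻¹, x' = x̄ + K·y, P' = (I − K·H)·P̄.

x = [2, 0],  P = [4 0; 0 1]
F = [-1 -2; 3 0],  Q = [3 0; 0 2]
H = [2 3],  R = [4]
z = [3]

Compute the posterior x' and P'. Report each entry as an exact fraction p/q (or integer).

x̄ = F·x = [-2, 6]
P̄ = F·P·Fᵀ + Q = [11 -12; -12 38]
y = z − H·x̄ = [-11]
S = H·P̄·Hᵀ + R = [246]
K = P̄·Hᵀ·S⁻¹ = [-7/123; 15/41]
x' = x̄ + K·y = [-169/123, 81/41]
P' = (I − K·H)·P̄ = [1255/123 -282/41; -282/41 208/41]

x' = [-169/123, 81/41]
P' = [1255/123 -282/41; -282/41 208/41]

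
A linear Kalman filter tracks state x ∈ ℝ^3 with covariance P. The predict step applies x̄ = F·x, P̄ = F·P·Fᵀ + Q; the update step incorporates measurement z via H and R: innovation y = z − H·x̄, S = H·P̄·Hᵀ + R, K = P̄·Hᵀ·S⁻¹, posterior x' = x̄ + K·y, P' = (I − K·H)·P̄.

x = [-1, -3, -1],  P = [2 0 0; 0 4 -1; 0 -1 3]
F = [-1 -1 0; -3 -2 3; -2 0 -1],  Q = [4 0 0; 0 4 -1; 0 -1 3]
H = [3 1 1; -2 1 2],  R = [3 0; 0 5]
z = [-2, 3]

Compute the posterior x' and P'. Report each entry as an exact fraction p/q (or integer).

x̄ = F·x = [4, 6, 3]
P̄ = F·P·Fᵀ + Q = [10 17 3; 17 77 0; 3 0 14]
y = z − H·x̄ = [-23, -1]
S = H·P̄·Hᵀ + R = [304 74; 74 86]
K = P̄·Hᵀ·S⁻¹ = [2039/10334 -697/5167; 3913/10334 900/5167; 175/10334 2493/10334]
x' = x̄ + K·y = [-4167/10334, -29795/10334, 12242/5167]
P' = (I − K·H)·P̄ = [2786/5167 -12686/5167 14773/10334; -12686/5167 108727/5167 -129599/10334; 14773/10334 -129599/10334 85805/10334]

x' = [-4167/10334, -29795/10334, 12242/5167]
P' = [2786/5167 -12686/5167 14773/10334; -12686/5167 108727/5167 -129599/10334; 14773/10334 -129599/10334 85805/10334]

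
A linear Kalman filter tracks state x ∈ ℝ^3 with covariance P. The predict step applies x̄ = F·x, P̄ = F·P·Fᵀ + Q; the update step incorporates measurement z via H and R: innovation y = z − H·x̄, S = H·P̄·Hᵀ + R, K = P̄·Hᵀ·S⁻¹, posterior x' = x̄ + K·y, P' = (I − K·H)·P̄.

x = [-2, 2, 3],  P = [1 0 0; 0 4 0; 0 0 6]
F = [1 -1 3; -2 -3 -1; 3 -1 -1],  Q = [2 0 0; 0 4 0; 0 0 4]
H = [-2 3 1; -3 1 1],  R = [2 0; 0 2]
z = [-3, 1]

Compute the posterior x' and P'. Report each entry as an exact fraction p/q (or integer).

x̄ = F·x = [5, -5, -11]
P̄ = F·P·Fᵀ + Q = [61 -8 -11; -8 50 12; -11 12 23]
y = z − H·x̄ = [33, 32]
S = H·P̄·Hᵀ + R = [931 730; 730 762]
K = P̄·Hᵀ·S⁻¹ = [13913/88261 -36726/88261; 36428/88261 -24937/88261; 6041/88261 2089/88261]
x' = x̄ + K·y = [-274798/88261, -37165/88261, -704670/88261]
P' = (I − K·H)·P̄ = [149610/88261 -24166/88261 399544/88261; -24166/88261 73448/88261 -195820/88261; 399544/88261 -195820/88261 1398630/88261]

x' = [-274798/88261, -37165/88261, -704670/88261]
P' = [149610/88261 -24166/88261 399544/88261; -24166/88261 73448/88261 -195820/88261; 399544/88261 -195820/88261 1398630/88261]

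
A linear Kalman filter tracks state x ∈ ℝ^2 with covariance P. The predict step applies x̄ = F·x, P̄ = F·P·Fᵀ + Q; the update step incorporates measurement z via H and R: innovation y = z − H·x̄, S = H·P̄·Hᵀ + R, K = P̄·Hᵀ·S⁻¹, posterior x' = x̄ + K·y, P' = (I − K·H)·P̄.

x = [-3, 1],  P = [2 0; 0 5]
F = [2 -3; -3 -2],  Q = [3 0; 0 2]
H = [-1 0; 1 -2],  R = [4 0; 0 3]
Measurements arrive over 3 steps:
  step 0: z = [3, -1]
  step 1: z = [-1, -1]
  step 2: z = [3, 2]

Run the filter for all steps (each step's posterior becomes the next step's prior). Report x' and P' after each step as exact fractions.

step 0: x̄ = F·x = [-9, 7]
step 0: P̄ = F·P·Fᵀ + Q = [56 18; 18 40]
step 0: y = z − H·x̄ = [-6, 22]
step 0: S = H·P̄·Hᵀ + R = [60 -20; -20 147]
step 0: K = P̄·Hᵀ·S⁻¹ = [-1958/2105 4/421; -1943/4210 -204/421]
step 0: x' = x̄ + K·y = [-6757/2105, -1876/2105]
step 0: P' = (I − K·H)·P̄ = [7832/2105 3886/2105; 3886/2105 3473/2105]
step 1: x̄ = F·x = [-7886/2105, 24023/2105]
step 1: P̄ = F·P·Fᵀ + Q = [22268/2105 -6724/2105; -6724/2105 135222/2105]
step 1: y = z − H·x̄ = [-9991/2105, 53827/2105]
step 1: S = H·P̄·Hᵀ + R = [30688/2105 -35716/2105; -35716/2105 596367/2105]
step 1: K = P̄·Hᵀ·S⁻¹ = [-1425685/2022052 8929/505513; -699449/2022052 -245415/505513]
step 1: x' = x̄ + K·y = [104799/2022052, 1294127/2022052]
step 1: P' = (I − K·H)·P̄ = [1425685/505513 699449/505513; 699449/505513 717847/505513]
step 2: x̄ = F·x = [-3672783/2022052, -2902651/2022052]
step 2: P̄ = F·P·Fᵀ + Q = [5286514/505513 -749783/505513; -749783/505513 25106967/505513]
step 2: y = z − H·x̄ = [2393373/2022052, 1911585/2022052]
step 2: S = H·P̄·Hᵀ + R = [7308566/505513 -6786080/505513; -6786080/505513 110230053/505513]
step 2: K = P̄·Hᵀ·S⁻¹ = [-530828917/751289023 13572160/751289023; -520649797/1502578046 -363377007/751289023]
step 2: x' = x̄ + K·y = [-3960183825/1502578046, -13841030609/6010312184]
step 2: P' = (I − K·H)·P̄ = [2123315668/751289023 1041299594/751289023; 1041299594/751289023 2131430615/1502578046]

step 0: x' = [-6757/2105, -1876/2105], P' = [7832/2105 3886/2105; 3886/2105 3473/2105]
step 1: x' = [104799/2022052, 1294127/2022052], P' = [1425685/505513 699449/505513; 699449/505513 717847/505513]
step 2: x' = [-3960183825/1502578046, -13841030609/6010312184], P' = [2123315668/751289023 1041299594/751289023; 1041299594/751289023 2131430615/1502578046]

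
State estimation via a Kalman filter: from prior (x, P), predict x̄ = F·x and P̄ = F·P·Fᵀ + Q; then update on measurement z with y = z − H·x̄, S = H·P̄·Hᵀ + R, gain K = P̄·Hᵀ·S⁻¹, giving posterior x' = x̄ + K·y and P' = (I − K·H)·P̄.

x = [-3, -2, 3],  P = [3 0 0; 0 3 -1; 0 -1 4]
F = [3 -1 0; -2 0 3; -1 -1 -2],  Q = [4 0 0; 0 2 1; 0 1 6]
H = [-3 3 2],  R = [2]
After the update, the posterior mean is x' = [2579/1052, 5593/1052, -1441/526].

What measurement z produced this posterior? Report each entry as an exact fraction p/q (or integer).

z = [3]

x̄ = F·x = [-7, 15, -1]
P̄ = F·P·Fᵀ + Q = [34 -15 -8; -15 50 -14; -8 -14 24]
S = H·P̄·Hᵀ + R = [1052]
K = P̄·Hᵀ·S⁻¹ = [-163/1052; 167/1052; 15/526]
x' − x̄ = [9943/1052, -10187/1052, -915/526] = K·y
y = (KᵀK)⁻¹·Kᵀ·(x' − x̄) = [-61]
z = y + H·x̄ = [-61] + [64] = [3]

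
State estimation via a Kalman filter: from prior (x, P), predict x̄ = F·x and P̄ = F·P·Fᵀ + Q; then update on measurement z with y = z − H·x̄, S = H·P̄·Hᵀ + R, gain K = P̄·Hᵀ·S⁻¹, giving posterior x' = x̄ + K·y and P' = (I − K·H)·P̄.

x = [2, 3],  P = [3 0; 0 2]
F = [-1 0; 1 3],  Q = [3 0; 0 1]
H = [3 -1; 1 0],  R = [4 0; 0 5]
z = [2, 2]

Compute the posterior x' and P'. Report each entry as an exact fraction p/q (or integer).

x' = [187/91, 3153/637]
P' = [15/13 255/91; 255/91 6467/637]

x̄ = F·x = [-2, 11]
P̄ = F·P·Fᵀ + Q = [6 -3; -3 22]
y = z − H·x̄ = [19, 4]
S = H·P̄·Hᵀ + R = [98 21; 21 11]
K = P̄·Hᵀ·S⁻¹ = [15/91 3/13; -278/637 51/91]
x' = x̄ + K·y = [187/91, 3153/637]
P' = (I − K·H)·P̄ = [15/13 255/91; 255/91 6467/637]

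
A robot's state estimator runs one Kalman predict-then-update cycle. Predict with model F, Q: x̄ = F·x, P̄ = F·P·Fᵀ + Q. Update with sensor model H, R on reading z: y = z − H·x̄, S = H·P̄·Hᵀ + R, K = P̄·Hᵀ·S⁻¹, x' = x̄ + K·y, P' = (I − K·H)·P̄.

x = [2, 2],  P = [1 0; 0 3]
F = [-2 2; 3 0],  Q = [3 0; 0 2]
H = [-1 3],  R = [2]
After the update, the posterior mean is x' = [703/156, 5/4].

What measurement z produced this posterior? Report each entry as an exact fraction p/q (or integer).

x̄ = F·x = [0, 6]
P̄ = F·P·Fᵀ + Q = [19 -6; -6 11]
S = H·P̄·Hᵀ + R = [156]
K = P̄·Hᵀ·S⁻¹ = [-37/156; 1/4]
x' − x̄ = [703/156, -19/4] = K·y
y = (KᵀK)⁻¹·Kᵀ·(x' − x̄) = [-19]
z = y + H·x̄ = [-19] + [18] = [-1]

z = [-1]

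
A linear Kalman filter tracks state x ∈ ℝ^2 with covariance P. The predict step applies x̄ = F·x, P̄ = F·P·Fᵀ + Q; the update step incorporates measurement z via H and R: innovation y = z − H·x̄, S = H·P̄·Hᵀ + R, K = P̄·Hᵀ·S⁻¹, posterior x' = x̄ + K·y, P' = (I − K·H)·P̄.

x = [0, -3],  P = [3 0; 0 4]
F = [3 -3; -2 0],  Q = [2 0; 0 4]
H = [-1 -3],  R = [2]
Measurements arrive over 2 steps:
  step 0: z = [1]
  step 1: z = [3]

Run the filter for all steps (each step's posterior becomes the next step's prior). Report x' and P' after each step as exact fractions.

step 0: x̄ = F·x = [9, 0]
step 0: P̄ = F·P·Fᵀ + Q = [65 -18; -18 16]
step 0: y = z − H·x̄ = [10]
step 0: S = H·P̄·Hᵀ + R = [103]
step 0: K = P̄·Hᵀ·S⁻¹ = [-11/103; -30/103]
step 0: x' = x̄ + K·y = [817/103, -300/103]
step 0: P' = (I − K·H)·P̄ = [6574/103 -2184/103; -2184/103 748/103]
step 1: x̄ = F·x = [3351/103, -1634/103]
step 1: P̄ = F·P·Fᵀ + Q = [105416/103 -52548/103; -52548/103 26708/103]
step 1: y = z − H·x̄ = [-1242/103]
step 1: S = H·P̄·Hᵀ + R = [30706/103]
step 1: K = P̄·Hᵀ·S⁻¹ = [26114/15353; -13788/15353]
step 1: x' = x̄ + K·y = [184605/15353, -77302/15353]
step 1: P' = (I − K·H)·P̄ = [2471552/15353 -841260/15353; -841260/15353 289612/15353]

step 0: x' = [817/103, -300/103], P' = [6574/103 -2184/103; -2184/103 748/103]
step 1: x' = [184605/15353, -77302/15353], P' = [2471552/15353 -841260/15353; -841260/15353 289612/15353]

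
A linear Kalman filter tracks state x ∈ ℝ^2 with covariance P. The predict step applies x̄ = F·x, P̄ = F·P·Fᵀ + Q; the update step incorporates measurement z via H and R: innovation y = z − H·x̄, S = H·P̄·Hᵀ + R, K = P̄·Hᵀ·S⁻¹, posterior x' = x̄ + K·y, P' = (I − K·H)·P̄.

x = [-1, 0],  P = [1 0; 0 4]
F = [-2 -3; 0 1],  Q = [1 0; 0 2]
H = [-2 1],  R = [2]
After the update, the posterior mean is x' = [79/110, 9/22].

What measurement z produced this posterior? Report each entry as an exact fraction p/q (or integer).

z = [-1]

x̄ = F·x = [2, 0]
P̄ = F·P·Fᵀ + Q = [41 -12; -12 6]
S = H·P̄·Hᵀ + R = [220]
K = P̄·Hᵀ·S⁻¹ = [-47/110; 3/22]
x' − x̄ = [-141/110, 9/22] = K·y
y = (KᵀK)⁻¹·Kᵀ·(x' − x̄) = [3]
z = y + H·x̄ = [3] + [-4] = [-1]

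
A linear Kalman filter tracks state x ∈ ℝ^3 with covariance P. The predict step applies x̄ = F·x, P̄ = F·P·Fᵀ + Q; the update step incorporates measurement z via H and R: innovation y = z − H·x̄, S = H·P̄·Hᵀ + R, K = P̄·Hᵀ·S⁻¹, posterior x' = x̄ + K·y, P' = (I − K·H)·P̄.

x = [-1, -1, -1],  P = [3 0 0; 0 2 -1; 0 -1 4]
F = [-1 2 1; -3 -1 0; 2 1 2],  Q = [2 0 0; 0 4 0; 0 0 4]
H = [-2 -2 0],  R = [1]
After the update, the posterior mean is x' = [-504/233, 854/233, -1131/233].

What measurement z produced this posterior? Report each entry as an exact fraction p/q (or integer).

x̄ = F·x = [-2, 4, -5]
P̄ = F·P·Fᵀ + Q = [13 6 1; 6 33 -18; 1 -18 30]
S = H·P̄·Hᵀ + R = [233]
K = P̄·Hᵀ·S⁻¹ = [-38/233; -78/233; 34/233]
x' − x̄ = [-38/233, -78/233, 34/233] = K·y
y = (KᵀK)⁻¹·Kᵀ·(x' − x̄) = [1]
z = y + H·x̄ = [1] + [-4] = [-3]

z = [-3]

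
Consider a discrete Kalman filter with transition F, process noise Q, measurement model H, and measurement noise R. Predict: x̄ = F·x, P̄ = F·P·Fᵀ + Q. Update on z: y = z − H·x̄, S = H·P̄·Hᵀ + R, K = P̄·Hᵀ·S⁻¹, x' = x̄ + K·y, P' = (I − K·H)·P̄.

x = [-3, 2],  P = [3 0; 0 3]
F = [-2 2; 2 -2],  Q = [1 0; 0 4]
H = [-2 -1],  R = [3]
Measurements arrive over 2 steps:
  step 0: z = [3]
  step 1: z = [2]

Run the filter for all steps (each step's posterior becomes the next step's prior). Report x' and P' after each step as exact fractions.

step 0: x̄ = F·x = [10, -10]
step 0: P̄ = F·P·Fᵀ + Q = [25 -24; -24 28]
step 0: y = z − H·x̄ = [13]
step 0: S = H·P̄·Hᵀ + R = [35]
step 0: K = P̄·Hᵀ·S⁻¹ = [-26/35; 4/7]
step 0: x' = x̄ + K·y = [12/35, -18/7]
step 0: P' = (I − K·H)·P̄ = [199/35 -64/7; -64/7 116/7]
step 1: x̄ = F·x = [-204/35, 204/35]
step 1: P̄ = F·P·Fᵀ + Q = [5711/35 -5676/35; -5676/35 5816/35]
step 1: y = z − H·x̄ = [-134/35]
step 1: S = H·P̄·Hᵀ + R = [6061/35]
step 1: K = P̄·Hᵀ·S⁻¹ = [-5746/6061; 5536/6061]
step 1: x' = x̄ + K·y = [-13328/6061, 14132/6061]
step 1: P' = (I − K·H)·P̄ = [45653/6061 -74068/6061; -74068/6061 131528/6061]

step 0: x' = [12/35, -18/7], P' = [199/35 -64/7; -64/7 116/7]
step 1: x' = [-13328/6061, 14132/6061], P' = [45653/6061 -74068/6061; -74068/6061 131528/6061]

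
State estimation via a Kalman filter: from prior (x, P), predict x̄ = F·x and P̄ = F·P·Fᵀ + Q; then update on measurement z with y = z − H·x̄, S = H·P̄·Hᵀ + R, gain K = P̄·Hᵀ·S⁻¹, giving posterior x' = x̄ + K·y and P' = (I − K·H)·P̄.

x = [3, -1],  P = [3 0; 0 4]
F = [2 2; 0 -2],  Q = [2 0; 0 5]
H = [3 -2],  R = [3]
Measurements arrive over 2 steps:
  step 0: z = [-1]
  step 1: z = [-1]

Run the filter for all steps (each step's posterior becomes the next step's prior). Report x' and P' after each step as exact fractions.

step 0: x' = [2, 212/61], P' = [26/9 4; 4 381/61]
step 1: x' = [-20486/76225, 3014/76225], P' = [1072234/686025 455528/228675; 455528/228675 244501/76225]

step 0: x̄ = F·x = [4, 2]
step 0: P̄ = F·P·Fᵀ + Q = [30 -16; -16 21]
step 0: y = z − H·x̄ = [-9]
step 0: S = H·P̄·Hᵀ + R = [549]
step 0: K = P̄·Hᵀ·S⁻¹ = [2/9; -10/61]
step 0: x' = x̄ + K·y = [2, 212/61]
step 0: P' = (I − K·H)·P̄ = [26/9 4; 4 381/61]
step 1: x̄ = F·x = [668/61, -424/61]
step 1: P̄ = F·P·Fᵀ + Q = [38726/549 -2500/61; -2500/61 1829/61]
step 1: y = z − H·x̄ = [-2913/61]
step 1: S = H·P̄·Hᵀ + R = [76225/61]
step 1: K = P̄·Hᵀ·S⁻¹ = [53726/228675; -11158/76225]
step 1: x' = x̄ + K·y = [-20486/76225, 3014/76225]
step 1: P' = (I − K·H)·P̄ = [1072234/686025 455528/228675; 455528/228675 244501/76225]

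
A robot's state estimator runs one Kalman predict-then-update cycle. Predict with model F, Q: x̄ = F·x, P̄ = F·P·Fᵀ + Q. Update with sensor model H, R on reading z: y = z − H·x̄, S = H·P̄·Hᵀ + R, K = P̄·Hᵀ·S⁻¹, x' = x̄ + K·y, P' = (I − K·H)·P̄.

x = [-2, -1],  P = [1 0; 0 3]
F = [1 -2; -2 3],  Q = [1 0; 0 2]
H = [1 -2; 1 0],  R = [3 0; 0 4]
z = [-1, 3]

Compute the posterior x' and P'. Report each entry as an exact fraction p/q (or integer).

x̄ = F·x = [0, 1]
P̄ = F·P·Fᵀ + Q = [14 -20; -20 33]
y = z − H·x̄ = [1, 3]
S = H·P̄·Hᵀ + R = [229 54; 54 18]
K = P̄·Hᵀ·S⁻¹ = [12/67 145/603; -26/67 32/603]
x' = x̄ + K·y = [181/201, 155/201]
P' = (I − K·H)·P̄ = [580/603 128/603; 128/603 415/603]

x' = [181/201, 155/201]
P' = [580/603 128/603; 128/603 415/603]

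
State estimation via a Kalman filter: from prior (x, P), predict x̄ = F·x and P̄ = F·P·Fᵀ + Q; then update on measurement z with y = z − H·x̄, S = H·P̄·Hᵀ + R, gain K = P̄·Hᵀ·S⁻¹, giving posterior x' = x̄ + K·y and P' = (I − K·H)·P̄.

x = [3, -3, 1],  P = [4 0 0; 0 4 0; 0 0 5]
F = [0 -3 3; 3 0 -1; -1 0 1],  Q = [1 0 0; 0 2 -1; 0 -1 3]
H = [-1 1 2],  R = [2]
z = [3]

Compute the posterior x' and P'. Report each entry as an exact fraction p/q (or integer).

x' = [139/73, 826/73, -245/73]
P' = [1497/73 379/73 492/73; 379/73 2655/73 -1116/73; 492/73 -1116/73 795/73]

x̄ = F·x = [12, 8, -2]
P̄ = F·P·Fᵀ + Q = [82 -15 15; -15 43 -18; 15 -18 12]
y = z − H·x̄ = [11]
S = H·P̄·Hᵀ + R = [73]
K = P̄·Hᵀ·S⁻¹ = [-67/73; 22/73; -9/73]
x' = x̄ + K·y = [139/73, 826/73, -245/73]
P' = (I − K·H)·P̄ = [1497/73 379/73 492/73; 379/73 2655/73 -1116/73; 492/73 -1116/73 795/73]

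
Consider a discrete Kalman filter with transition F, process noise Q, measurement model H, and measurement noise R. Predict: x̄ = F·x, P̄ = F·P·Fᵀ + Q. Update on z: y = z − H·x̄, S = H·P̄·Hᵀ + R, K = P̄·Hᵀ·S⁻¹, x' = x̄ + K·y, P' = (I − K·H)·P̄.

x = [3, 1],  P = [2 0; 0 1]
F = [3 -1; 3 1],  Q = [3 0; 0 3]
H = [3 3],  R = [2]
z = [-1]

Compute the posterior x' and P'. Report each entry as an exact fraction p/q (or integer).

x' = [-73/64, 55/64]
P' = [1799/704 -1721/704; -1721/704 1799/704]

x̄ = F·x = [8, 10]
P̄ = F·P·Fᵀ + Q = [22 17; 17 22]
y = z − H·x̄ = [-55]
S = H·P̄·Hᵀ + R = [704]
K = P̄·Hᵀ·S⁻¹ = [117/704; 117/704]
x' = x̄ + K·y = [-73/64, 55/64]
P' = (I − K·H)·P̄ = [1799/704 -1721/704; -1721/704 1799/704]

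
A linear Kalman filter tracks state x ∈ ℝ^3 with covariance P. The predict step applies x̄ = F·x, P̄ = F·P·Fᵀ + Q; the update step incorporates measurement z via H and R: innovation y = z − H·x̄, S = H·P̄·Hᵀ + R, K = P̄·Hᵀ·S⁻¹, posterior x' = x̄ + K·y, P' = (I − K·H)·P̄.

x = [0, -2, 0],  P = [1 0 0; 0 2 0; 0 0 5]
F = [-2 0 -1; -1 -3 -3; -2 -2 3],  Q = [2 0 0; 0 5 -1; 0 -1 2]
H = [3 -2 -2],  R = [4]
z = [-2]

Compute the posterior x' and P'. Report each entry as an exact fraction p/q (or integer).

x' = [54/41, 1308/287, -418/287]
P' = [388/41 766/41 -190/41; 766/41 19274/287 -11185/287; -190/41 -11185/287 9364/287]

x̄ = F·x = [0, 6, 4]
P̄ = F·P·Fᵀ + Q = [11 17 -11; 17 69 -32; -11 -32 59]
y = z − H·x̄ = [18]
S = H·P̄·Hᵀ + R = [287]
K = P̄·Hᵀ·S⁻¹ = [3/41; -23/287; -87/287]
x' = x̄ + K·y = [54/41, 1308/287, -418/287]
P' = (I − K·H)·P̄ = [388/41 766/41 -190/41; 766/41 19274/287 -11185/287; -190/41 -11185/287 9364/287]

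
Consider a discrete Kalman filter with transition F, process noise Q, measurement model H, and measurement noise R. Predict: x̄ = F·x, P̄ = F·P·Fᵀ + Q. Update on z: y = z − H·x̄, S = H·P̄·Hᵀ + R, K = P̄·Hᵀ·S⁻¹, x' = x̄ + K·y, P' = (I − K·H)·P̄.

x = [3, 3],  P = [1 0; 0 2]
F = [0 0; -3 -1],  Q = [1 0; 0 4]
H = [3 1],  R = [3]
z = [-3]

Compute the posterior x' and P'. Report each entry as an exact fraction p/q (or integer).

x̄ = F·x = [0, -12]
P̄ = F·P·Fᵀ + Q = [1 0; 0 15]
y = z − H·x̄ = [9]
S = H·P̄·Hᵀ + R = [27]
K = P̄·Hᵀ·S⁻¹ = [1/9; 5/9]
x' = x̄ + K·y = [1, -7]
P' = (I − K·H)·P̄ = [2/3 -5/3; -5/3 20/3]

x' = [1, -7]
P' = [2/3 -5/3; -5/3 20/3]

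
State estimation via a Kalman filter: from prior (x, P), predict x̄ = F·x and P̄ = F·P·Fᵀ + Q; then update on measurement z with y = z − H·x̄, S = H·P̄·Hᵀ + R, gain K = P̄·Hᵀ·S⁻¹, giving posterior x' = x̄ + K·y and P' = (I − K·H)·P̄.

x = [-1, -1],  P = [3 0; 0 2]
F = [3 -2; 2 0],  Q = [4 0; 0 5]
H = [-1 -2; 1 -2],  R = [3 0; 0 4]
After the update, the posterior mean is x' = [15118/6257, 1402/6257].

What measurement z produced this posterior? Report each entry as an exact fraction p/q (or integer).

x̄ = F·x = [-1, -2]
P̄ = F·P·Fᵀ + Q = [39 18; 18 17]
S = H·P̄·Hᵀ + R = [182 29; 29 39]
K = P̄·Hᵀ·S⁻¹ = [-3012/6257 2721/6257; -1564/6257 -1404/6257]
x' − x̄ = [21375/6257, 13916/6257] = K·y
y = (KᵀK)⁻¹·Kᵀ·(x' − x̄) = [-8, -1]
z = y + H·x̄ = [-8, -1] + [5, 3] = [-3, 2]

z = [-3, 2]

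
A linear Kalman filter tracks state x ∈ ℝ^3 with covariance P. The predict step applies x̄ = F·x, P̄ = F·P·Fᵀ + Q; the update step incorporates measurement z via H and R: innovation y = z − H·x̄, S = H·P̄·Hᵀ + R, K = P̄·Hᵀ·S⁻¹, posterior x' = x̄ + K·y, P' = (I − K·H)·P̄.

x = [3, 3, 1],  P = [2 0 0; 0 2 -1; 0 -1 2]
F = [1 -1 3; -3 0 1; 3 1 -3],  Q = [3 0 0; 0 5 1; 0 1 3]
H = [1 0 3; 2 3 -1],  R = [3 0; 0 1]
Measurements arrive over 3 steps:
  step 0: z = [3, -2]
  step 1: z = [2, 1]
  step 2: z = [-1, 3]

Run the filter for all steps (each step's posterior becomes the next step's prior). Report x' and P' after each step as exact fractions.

step 0: x' = [15915/4589, -177654/59657, -2017/59657], P' = [4821/353 -47919/4589 -19740/4589; -47919/4589 484799/59657 202298/59657; -19740/4589 202298/59657 99805/59657]
step 1: x' = [21505134674/5239584181, -27437041483/10479168362, -3479266265/5239584181], P' = [25394643165/5239584181 -19268603934/5239584181 -7520648502/5239584181; -19268603934/5239584181 30730559239/10479168362 6235491382/5239584181; -7520648502/5239584181 6235491382/5239584181 3882097875/5239584181]
step 2: x' = [1220644261506980/663056914164481, -350705516562066/663056914164481, -589679821443582/663056914164481], P' = [3201380622197355/663056914164481 -2429134738166727/663056914164481 -949715396606802/663056914164481; -2429134738166727/663056914164481 1937438862967676/663056914164481 787575891485500/663056914164481; -949715396606802/663056914164481 787575891485500/663056914164481 491003940940167/663056914164481]

step 0: x̄ = F·x = [3, -8, 9]
step 0: P̄ = F·P·Fᵀ + Q = [31 1 -20; 1 25 -24; -20 -24 47]
step 0: y = z − H·x̄ = [-27, 25]
step 0: S = H·P̄·Hᵀ + R = [337 -392; -392 633]
step 0: K = P̄·Hᵀ·S⁻¹ = [1151/4589 1329/4589; -5351/59657 6205/59657; 14265/59657 -6151/59657]
step 0: x' = x̄ + K·y = [15915/4589, -177654/59657, -2017/59657]
step 0: P' = (I − K·H)·P̄ = [4821/353 -47919/4589 -19740/4589; -47919/4589 484799/59657 202298/59657; -19740/4589 202298/59657 99805/59657]
step 1: x̄ = F·x = [378498/59657, -622702/59657, 449082/59657]
step 1: P̄ = F·P·Fᵀ + Q = [869150/59657 -2163011/59657 1981165/59657; -2163011/59657 9270551/59657 -8580800/59657; 1981165/59657 -8580800/59657 8562446/59657]
step 1: y = z − H·x̄ = [-1606430/59657, 1619849/59657]
step 1: S = H·P̄·Hᵀ + R = [89997125/59657 -97759446/59657; -97759446/59657 113137670/59657]
step 1: K = P̄·Hᵀ·S⁻¹ = [944232553/5239584181 504123030/5239584181; -187376596/5239584181 2646279217/10479168362; 1375215041/5239584181 -216920733/5239584181]
step 1: x' = x̄ + K·y = [21505134674/5239584181, -27437041483/10479168362, -3479266265/5239584181]
step 1: P' = (I − K·H)·P̄ = [25394643165/5239584181 -19268603934/5239584181 -7520648502/5239584181; -19268603934/5239584181 30730559239/10479168362 6235491382/5239584181; -7520648502/5239584181 6235491382/5239584181 3882097875/5239584181]
step 2: x̄ = F·x = [49571713241/10479168362, -67994670287/5239584181, 122469364151/10479168362]
step 2: P̄ = F·P·Fᵀ + Q = [94835849533/10479168362 -68413751038/5239584181 113412068297/10479168362; -68413751038/5239584181 303755698277/5239584181 -261164976769/5239584181; 113412068297/10479168362 -261164976769/5239584181 553843605325/10479168362]
step 2: y = z − H·x̄ = [-213729487028/5239584181, 462731464477/10479168362]
step 2: S = H·P̄·Hᵀ + R = [2895669106163/5239584181 -3008125431747/5239584181; -3008125431747/5239584181 7449670163933/10479168362]
step 2: K = P̄·Hᵀ·S⁻¹ = [117411477458983/663056914164481 65072426501331/663056914164481; -22135687903409/663056914164481 166471221084074/663056914164481; 174432142071233/663056914164481 -27707059697271/663056914164481]
step 2: x' = x̄ + K·y = [1220644261506980/663056914164481, -350705516562066/663056914164481, -589679821443582/663056914164481]
step 2: P' = (I − K·H)·P̄ = [3201380622197355/663056914164481 -2429134738166727/663056914164481 -949715396606802/663056914164481; -2429134738166727/663056914164481 1937438862967676/663056914164481 787575891485500/663056914164481; -949715396606802/663056914164481 787575891485500/663056914164481 491003940940167/663056914164481]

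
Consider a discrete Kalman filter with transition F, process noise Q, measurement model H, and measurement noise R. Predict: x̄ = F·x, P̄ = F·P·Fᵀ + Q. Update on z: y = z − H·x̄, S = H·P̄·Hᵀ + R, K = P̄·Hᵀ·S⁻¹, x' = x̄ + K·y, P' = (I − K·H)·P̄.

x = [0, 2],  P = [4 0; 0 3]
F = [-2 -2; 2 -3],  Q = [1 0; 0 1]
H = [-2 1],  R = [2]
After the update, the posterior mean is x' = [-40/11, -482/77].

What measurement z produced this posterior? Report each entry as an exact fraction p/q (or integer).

x̄ = F·x = [-4, -6]
P̄ = F·P·Fᵀ + Q = [29 2; 2 44]
S = H·P̄·Hᵀ + R = [154]
K = P̄·Hᵀ·S⁻¹ = [-4/11; 20/77]
x' − x̄ = [4/11, -20/77] = K·y
y = (KᵀK)⁻¹·Kᵀ·(x' − x̄) = [-1]
z = y + H·x̄ = [-1] + [2] = [1]

z = [1]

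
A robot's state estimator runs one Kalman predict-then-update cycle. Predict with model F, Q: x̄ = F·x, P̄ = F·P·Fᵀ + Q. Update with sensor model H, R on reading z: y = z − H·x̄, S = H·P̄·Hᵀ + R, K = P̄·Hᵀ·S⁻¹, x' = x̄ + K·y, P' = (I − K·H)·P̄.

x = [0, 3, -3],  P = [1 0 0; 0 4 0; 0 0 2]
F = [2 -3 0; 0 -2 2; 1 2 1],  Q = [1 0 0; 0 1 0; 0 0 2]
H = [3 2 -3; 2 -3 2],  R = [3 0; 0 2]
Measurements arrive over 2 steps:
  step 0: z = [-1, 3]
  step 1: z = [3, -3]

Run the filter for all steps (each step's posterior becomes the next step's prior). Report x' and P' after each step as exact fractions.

step 0: x' = [-140718/137159, -542341/137159, -453840/137159], P' = [127536/137159 248214/137159 266681/137159; 248214/137159 618162/137159 651438/137159; 266681/137159 651438/137159 714284/137159]
step 1: x' = [1745431672/2666099465, 5249204247/2666099465, 2406585528/2666099465], P' = [1962999493/5332198930 1292821539/2666099465 1430795001/2666099465; 1292821539/2666099465 3583271904/2666099465 3739109466/2666099465; 1430795001/2666099465 3739109466/2666099465 4434275694/2666099465]

step 0: x̄ = F·x = [-9, -12, 3]
step 0: P̄ = F·P·Fᵀ + Q = [41 24 -22; 24 25 -12; -22 -12 21]
step 0: y = z − H·x̄ = [59, -21]
step 0: S = H·P̄·Hᵀ + R = [1489 -306; -306 155]
step 0: K = P̄·Hᵀ·S⁻¹ = [26331/137159 21896/137159; 8884/137159 -27591/137159; -13311/137159 3808/137159]
step 0: x' = x̄ + K·y = [-140718/137159, -542341/137159, -453840/137159]
step 0: P' = (I − K·H)·P̄ = [127536/137159 248214/137159 266681/137159; 248214/137159 618162/137159 651438/137159; 266681/137159 651438/137159 714284/137159]
step 1: x̄ = F·x = [1345587/137159, 177002/137159, -1679240/137159]
step 1: P̄ = F·P·Fᵀ + Q = [3232193/137159 -125788/137159 -4626638/137159; -125788/137159 255439/137159 295730/137159; -4626638/137159 295730/137159 7720756/137159]
step 1: y = z − H·x̄ = [-819728/12469, 786835/137159]
step 1: S = H·P̄·Hᵀ + R = [16202822/12469 -2180962/12469; -2180962/12469 7332657/137159]
step 1: K = P̄·Hᵀ·S⁻¹ = [825171543/5332198930 473062439/2666099465; -57439991/2666099465 -342976851/2666099465; -510741049/2666099465 256406496/2666099465]
step 1: x' = x̄ + K·y = [1745431672/2666099465, 5249204247/2666099465, 2406585528/2666099465]
step 1: P' = (I − K·H)·P̄ = [1962999493/5332198930 1292821539/2666099465 1430795001/2666099465; 1292821539/2666099465 3583271904/2666099465 3739109466/2666099465; 1430795001/2666099465 3739109466/2666099465 4434275694/2666099465]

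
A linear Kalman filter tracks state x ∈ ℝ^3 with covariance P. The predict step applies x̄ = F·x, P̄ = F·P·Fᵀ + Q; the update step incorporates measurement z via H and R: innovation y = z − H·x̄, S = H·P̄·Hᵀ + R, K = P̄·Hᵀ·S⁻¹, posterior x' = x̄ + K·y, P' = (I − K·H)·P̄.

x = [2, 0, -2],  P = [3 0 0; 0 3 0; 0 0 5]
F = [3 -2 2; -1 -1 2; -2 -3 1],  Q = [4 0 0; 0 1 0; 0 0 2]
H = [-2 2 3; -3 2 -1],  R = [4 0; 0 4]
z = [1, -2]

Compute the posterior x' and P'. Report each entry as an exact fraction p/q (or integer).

x̄ = F·x = [2, -6, -6]
P̄ = F·P·Fᵀ + Q = [63 17 10; 17 27 25; 10 25 46]
y = z − H·x̄ = [35, 10]
S = H·P̄·Hᵀ + R = [822 208; 208 481]
K = P̄·Hᵀ·S⁻¹ = [173/13543 -61367/176059; 3867/27086 -18922/176059; 3316/13543 -2166/13543]
x' = x̄ + K·y = [-182837/176059, -731663/352118, 13142/13543]
P' = (I − K·H)·P̄ = [1105600/176059 1429274/176059 -16368/13543; 1429274/176059 3898873/352118 -24097/13543; -16368/13543 -24097/13543 9574/13543]

x' = [-182837/176059, -731663/352118, 13142/13543]
P' = [1105600/176059 1429274/176059 -16368/13543; 1429274/176059 3898873/352118 -24097/13543; -16368/13543 -24097/13543 9574/13543]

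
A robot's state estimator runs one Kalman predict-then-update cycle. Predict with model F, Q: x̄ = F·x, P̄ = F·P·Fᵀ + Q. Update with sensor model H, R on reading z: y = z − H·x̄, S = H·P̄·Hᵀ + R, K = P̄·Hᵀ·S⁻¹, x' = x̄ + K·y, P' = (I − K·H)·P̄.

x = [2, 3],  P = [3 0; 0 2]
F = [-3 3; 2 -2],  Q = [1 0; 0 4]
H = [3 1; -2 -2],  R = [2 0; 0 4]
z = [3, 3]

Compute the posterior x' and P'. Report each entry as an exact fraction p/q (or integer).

x̄ = F·x = [3, -2]
P̄ = F·P·Fᵀ + Q = [46 -30; -30 24]
y = z − H·x̄ = [-4, 5]
S = H·P̄·Hᵀ + R = [260 -84; -84 44]
K = P̄·Hᵀ·S⁻¹ = [129/274 47/274; -237/548 -303/548]
x' = x̄ + K·y = [541/274, -1663/548]
P' = (I − K·H)·P̄ = [88/137 -135/137; -135/137 573/274]

x' = [541/274, -1663/548]
P' = [88/137 -135/137; -135/137 573/274]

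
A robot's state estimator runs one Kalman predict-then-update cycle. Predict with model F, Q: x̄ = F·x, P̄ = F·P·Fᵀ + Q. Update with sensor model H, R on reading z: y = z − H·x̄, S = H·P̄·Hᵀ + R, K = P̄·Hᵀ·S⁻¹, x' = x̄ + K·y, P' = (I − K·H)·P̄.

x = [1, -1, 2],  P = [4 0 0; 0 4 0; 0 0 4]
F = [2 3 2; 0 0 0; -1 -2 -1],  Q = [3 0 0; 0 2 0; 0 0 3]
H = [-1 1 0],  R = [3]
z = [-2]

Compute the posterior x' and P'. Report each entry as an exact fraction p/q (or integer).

x' = [157/76, 1/38, -9/19]
P' = [355/76 71/38 -50/19; 71/38 37/19 -20/19; -50/19 -20/19 113/19]

x̄ = F·x = [3, 0, -1]
P̄ = F·P·Fᵀ + Q = [71 0 -40; 0 2 0; -40 0 27]
y = z − H·x̄ = [1]
S = H·P̄·Hᵀ + R = [76]
K = P̄·Hᵀ·S⁻¹ = [-71/76; 1/38; 10/19]
x' = x̄ + K·y = [157/76, 1/38, -9/19]
P' = (I − K·H)·P̄ = [355/76 71/38 -50/19; 71/38 37/19 -20/19; -50/19 -20/19 113/19]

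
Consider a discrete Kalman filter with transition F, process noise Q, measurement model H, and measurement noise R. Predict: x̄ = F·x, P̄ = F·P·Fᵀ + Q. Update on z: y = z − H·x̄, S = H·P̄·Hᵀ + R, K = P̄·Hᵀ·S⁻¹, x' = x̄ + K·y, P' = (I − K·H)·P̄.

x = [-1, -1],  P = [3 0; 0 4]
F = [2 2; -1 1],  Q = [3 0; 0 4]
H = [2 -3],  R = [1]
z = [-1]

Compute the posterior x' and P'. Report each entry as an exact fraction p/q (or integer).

x' = [-51/25, -203/200]
P' = [383/25 253/25; 253/25 1359/200]

x̄ = F·x = [-4, 0]
P̄ = F·P·Fᵀ + Q = [31 2; 2 11]
y = z − H·x̄ = [7]
S = H·P̄·Hᵀ + R = [200]
K = P̄·Hᵀ·S⁻¹ = [7/25; -29/200]
x' = x̄ + K·y = [-51/25, -203/200]
P' = (I − K·H)·P̄ = [383/25 253/25; 253/25 1359/200]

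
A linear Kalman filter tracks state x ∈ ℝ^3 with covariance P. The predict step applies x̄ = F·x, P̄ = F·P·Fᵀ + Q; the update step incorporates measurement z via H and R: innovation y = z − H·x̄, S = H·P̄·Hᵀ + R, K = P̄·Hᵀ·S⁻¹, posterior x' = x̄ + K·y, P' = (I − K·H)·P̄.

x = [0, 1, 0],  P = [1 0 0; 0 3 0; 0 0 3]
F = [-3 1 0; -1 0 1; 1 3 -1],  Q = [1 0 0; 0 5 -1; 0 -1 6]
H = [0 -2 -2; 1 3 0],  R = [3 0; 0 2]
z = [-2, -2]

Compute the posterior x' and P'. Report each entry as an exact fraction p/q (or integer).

x̄ = F·x = [1, 0, 3]
P̄ = F·P·Fᵀ + Q = [13 3 6; 3 9 -5; 6 -5 37]
y = z − H·x̄ = [4, -3]
S = H·P̄·Hᵀ + R = [147 -42; -42 114]
K = P̄·Hᵀ·S⁻¹ = [-188/2499 59/357; 58/2499 97/357; -1279/2499 -191/714]
x' = x̄ + K·y = [508/2499, -1805/2499, 8773/4998]
P' = (I − K·H)·P̄ = [20017/2499 -6397/2499 6679/2499; -6397/2499 2585/2499 -2672/2499; 6679/2499 -2672/2499 9181/4998]

x' = [508/2499, -1805/2499, 8773/4998]
P' = [20017/2499 -6397/2499 6679/2499; -6397/2499 2585/2499 -2672/2499; 6679/2499 -2672/2499 9181/4998]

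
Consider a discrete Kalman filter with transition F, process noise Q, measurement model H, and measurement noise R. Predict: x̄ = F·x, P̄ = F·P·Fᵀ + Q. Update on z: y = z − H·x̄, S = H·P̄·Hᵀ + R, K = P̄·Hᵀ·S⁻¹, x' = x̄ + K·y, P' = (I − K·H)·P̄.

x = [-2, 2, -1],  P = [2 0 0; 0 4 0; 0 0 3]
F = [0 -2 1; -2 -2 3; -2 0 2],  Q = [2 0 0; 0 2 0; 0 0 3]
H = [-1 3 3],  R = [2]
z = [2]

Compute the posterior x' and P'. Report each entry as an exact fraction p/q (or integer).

x' = [-5, -3, 2]
P' = [15585/989 9461/989 -4218/989; 9461/989 7473/989 -4178/989; -4218/989 -4178/989 2866/989]

x̄ = F·x = [-5, -3, 2]
P̄ = F·P·Fᵀ + Q = [21 25 6; 25 53 26; 6 26 23]
y = z − H·x̄ = [0]
S = H·P̄·Hᵀ + R = [989]
K = P̄·Hᵀ·S⁻¹ = [72/989; 212/989; 141/989]
x' = x̄ + K·y = [-5, -3, 2]
P' = (I − K·H)·P̄ = [15585/989 9461/989 -4218/989; 9461/989 7473/989 -4178/989; -4218/989 -4178/989 2866/989]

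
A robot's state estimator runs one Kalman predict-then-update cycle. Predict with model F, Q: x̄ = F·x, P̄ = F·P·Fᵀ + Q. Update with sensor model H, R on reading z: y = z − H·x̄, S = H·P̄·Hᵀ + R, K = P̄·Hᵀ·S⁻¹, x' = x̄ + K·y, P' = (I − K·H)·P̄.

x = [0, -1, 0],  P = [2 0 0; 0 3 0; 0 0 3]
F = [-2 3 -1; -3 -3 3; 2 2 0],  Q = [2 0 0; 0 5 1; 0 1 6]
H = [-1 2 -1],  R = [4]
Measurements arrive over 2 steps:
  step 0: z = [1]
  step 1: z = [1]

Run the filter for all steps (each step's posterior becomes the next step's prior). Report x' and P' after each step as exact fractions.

step 0: x̄ = F·x = [-3, 3, -2]
step 0: P̄ = F·P·Fᵀ + Q = [40 -24 10; -24 77 -29; 10 -29 26]
step 0: y = z − H·x̄ = [-10]
step 0: S = H·P̄·Hᵀ + R = [610]
step 0: K = P̄·Hᵀ·S⁻¹ = [-49/305; 207/610; -47/305]
step 0: x' = x̄ + K·y = [-85/61, -24/61, -28/61]
step 0: P' = (I − K·H)·P̄ = [7398/305 2823/305 -1556/305; 2823/305 4121/610 884/305; -1556/305 884/305 3512/305]
step 1: x̄ = F·x = [126/61, 243/61, -218/61]
step 1: P̄ = F·P·Fᵀ + Q = [13709/610 44229/610 -10239/305; 44229/610 362339/610 -94354/305; -10239/305 -94354/305 62248/305]
step 1: y = z − H·x̄ = [-517/61]
step 1: S = H·P̄·Hᵀ + R = [2126961/610]
step 1: K = P̄·Hᵀ·S⁻¹ = [95227/2126961; 96573/236329; -160478/708987]
step 1: x' = x̄ + K·y = [3586307/2126961, 122946/236329, -1173640/708987]
step 1: P' = (I − K·H)·P̄ = [32934962/2126961 2059407/236329 1251152/708987; 2059407/236329 2777237/236329 3108775/236329; 1251152/708987 3108775/236329 6014470/236329]

step 0: x' = [-85/61, -24/61, -28/61], P' = [7398/305 2823/305 -1556/305; 2823/305 4121/610 884/305; -1556/305 884/305 3512/305]
step 1: x' = [3586307/2126961, 122946/236329, -1173640/708987], P' = [32934962/2126961 2059407/236329 1251152/708987; 2059407/236329 2777237/236329 3108775/236329; 1251152/708987 3108775/236329 6014470/236329]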